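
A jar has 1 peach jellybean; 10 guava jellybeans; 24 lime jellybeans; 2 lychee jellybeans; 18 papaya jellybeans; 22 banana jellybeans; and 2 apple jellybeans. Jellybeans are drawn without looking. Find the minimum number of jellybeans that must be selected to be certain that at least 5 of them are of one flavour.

22

Pigeonhole: put each drawn jellybean into a box by flavour. The largest draw with every box below 5 takes min(count, 4) from each flavour; flavours with fewer than 4 contribute all they have.
Σ min(cᵢ, 4) = 1 + 4 + 4 + 2 + 4 + 4 + 2 = 21.
Draw number 21 + 1 = 22 must push one box to 5.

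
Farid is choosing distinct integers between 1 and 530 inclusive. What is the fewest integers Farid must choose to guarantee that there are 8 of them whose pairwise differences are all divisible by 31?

Integers whose pairwise differences are multiples of 31 are exactly those sharing a remainder mod 31. The 31 residue classes mod 31 are the pigeonholes.
With 217 integers one could put 7 in each residue class and have no class reach 8.
The 218th integer pushes some class to 8, so 31·7 + 1 = 218.

218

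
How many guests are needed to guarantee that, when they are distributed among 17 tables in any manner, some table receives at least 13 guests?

205

With 204 guests one could put exactly 12 in each of the 17 tables, and no table would reach 13.
Pigeonhole: one more guest must land in a table that already has 12, giving it 13.
So 17 × 12 + 1 = 205 guests are required.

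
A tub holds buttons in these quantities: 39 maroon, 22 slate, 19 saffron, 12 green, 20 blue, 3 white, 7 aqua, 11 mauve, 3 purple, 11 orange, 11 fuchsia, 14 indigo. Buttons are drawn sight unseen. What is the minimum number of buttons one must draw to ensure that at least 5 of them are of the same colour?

47

An adversary could hand out at most 4 buttons per colour (white, purple run out sooner): 4 + 4 + 4 + 4 + 4 + 3 + 4 + 4 + 3 + 4 + 4 + 4 = 46 buttons and still no colour has 5.
By pigeonhole, one more button lands in a colour already at 4, so 47 draws are enough and 46 are not.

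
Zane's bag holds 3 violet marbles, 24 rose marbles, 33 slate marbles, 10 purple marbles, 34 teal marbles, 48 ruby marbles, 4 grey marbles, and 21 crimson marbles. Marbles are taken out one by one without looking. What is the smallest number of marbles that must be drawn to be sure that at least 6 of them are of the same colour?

38

The 8 colours are the holes; the marbles drawn are the pigeons.
To avoid 6 of any one colour, the worst case takes at most 5 of each colour, or every marble of a colour that has fewer than 5.
That gives 3 + 5 + 5 + 5 + 5 + 5 + 4 + 5 = 37 marbles with no colour reaching 6.
The next marble forces some colour to 6, so 37 + 1 = 38.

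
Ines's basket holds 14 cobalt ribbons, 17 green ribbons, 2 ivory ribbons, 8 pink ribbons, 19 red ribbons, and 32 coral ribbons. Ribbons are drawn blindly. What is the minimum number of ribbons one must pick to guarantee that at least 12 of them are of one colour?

An adversary could hand out at most 11 ribbons per colour (ivory, pink run out sooner): 11 + 11 + 2 + 8 + 11 + 11 = 54 ribbons and still no colour has 12.
By pigeonhole, one more ribbon lands in a colour already at 11, so 55 draws are enough and 54 are not.

55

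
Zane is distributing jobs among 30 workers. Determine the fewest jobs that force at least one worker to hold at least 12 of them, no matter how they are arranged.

331

With 330 jobs one could put exactly 11 in each of the 30 workers, and no worker would reach 12.
One more job must land in a worker that already has 11, giving it 12.
So 30 × 11 + 1 = 331 jobs are required.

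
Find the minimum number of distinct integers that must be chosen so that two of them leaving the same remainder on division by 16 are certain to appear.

The 16 residue classes mod 16 are the pigeonholes.
With 16 integers one could put 1 in each residue class and have no class reach 2.
The 17th integer pushes some class to 2, so 16·1 + 1 = 17.

17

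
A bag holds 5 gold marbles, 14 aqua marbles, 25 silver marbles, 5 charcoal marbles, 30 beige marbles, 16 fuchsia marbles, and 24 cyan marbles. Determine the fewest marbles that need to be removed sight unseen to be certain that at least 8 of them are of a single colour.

The 7 colours are the holes; the marbles drawn are the pigeons.
To avoid 8 of any one colour, the worst case takes at most 7 of each colour, or every marble of a colour that has fewer than 7.
That gives 5 + 7 + 7 + 5 + 7 + 7 + 7 = 45 marbles with no colour reaching 8.
The next marble forces some colour to 8, so 45 + 1 = 46.

46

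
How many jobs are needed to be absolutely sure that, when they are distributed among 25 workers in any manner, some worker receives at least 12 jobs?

276

With 275 jobs one could put exactly 11 in each of the 25 workers, and no worker would reach 12.
One more job must land in a worker that already has 11, giving it 12.
So 25 × 11 + 1 = 276 jobs are required.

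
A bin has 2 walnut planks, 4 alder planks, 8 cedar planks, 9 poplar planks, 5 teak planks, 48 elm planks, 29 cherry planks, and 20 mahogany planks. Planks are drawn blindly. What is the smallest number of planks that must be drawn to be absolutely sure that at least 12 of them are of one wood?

62

By the pigeonhole principle, the 8 woods are the holes; the planks drawn are the pigeons.
To avoid 12 of any one wood, the worst case takes at most 11 of each wood, or every plank of a wood that has fewer than 11.
That gives 2 + 4 + 8 + 9 + 5 + 11 + 11 + 11 = 61 planks with no wood reaching 12.
The next plank forces some wood to 12, so 61 + 1 = 62.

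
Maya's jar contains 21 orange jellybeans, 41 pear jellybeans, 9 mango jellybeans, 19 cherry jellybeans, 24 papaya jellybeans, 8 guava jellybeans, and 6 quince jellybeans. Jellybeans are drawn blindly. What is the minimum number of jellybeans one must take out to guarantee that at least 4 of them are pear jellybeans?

In the worst case for collecting pear jellybeans, every non-pear jellybean comes out first.
There are 21 + 9 + 19 + 24 + 8 + 6 = 87 non-pear jellybeans altogether.
After those, each further jellybean must be pear, so 87 + 4 = 91 draws guarantee 4 pear jellybeans.

91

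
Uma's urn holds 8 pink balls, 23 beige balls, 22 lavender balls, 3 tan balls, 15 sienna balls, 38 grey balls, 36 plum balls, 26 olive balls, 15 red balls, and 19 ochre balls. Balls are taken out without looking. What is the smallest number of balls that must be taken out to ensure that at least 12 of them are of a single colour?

100

An adversary could hand out at most 11 balls per colour (pink, tan run out sooner): 8 + 11 + 11 + 3 + 11 + 11 + 11 + 11 + 11 + 11 = 99 balls and still no colour has 12.
By the pigeonhole principle, one more ball lands in a colour already at 11, so 100 draws are enough and 99 are not.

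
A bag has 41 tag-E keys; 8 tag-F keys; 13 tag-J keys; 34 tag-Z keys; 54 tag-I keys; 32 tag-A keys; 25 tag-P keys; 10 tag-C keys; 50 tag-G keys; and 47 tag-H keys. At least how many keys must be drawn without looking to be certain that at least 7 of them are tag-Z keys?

In the worst case for collecting tag-Z keys, every non-tag-Z key comes out first.
There are 41 + 8 + 13 + 54 + 32 + 25 + 10 + 50 + 47 = 280 non-tag-Z keys altogether.
After those, each further key must be tag-Z, so 280 + 7 = 287 draws guarantee 7 tag-Z keys.

287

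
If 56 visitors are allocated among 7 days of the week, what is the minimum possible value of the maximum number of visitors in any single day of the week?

8

The 7 days of the week are the holes and the 56 visitors are the pigeons.
If every day of the week held at most 7 visitors, the total would be at most 7 × 7 = 49, which is less than 56.
So some day of the week holds at least ⌈56/7⌉ = 8 visitors.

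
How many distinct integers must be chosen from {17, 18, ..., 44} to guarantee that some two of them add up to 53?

19

Group the elements by complementary pair {x, 53−x}: {17,36}, {18,35}, {19,34}, …, giving 10 two-element pairs and 8 integers whose partner 53−x falls outside [17,44].
By pigeonhole, treating each of those 18 groups as a pigeonhole, one can pick one integer per group — 18 integers — with no two summing to 53.
The 19th integer lands in an occupied pair, forcing a sum of 53.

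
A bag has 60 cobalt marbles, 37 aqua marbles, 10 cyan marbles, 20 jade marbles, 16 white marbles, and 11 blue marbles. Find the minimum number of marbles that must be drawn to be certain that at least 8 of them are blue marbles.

151

In the worst case for collecting blue marbles, every non-blue marble comes out first.
There are 60 + 37 + 10 + 20 + 16 = 143 non-blue marbles altogether.
After those, each further marble must be blue, so 143 + 8 = 151 draws guarantee 8 blue marbles.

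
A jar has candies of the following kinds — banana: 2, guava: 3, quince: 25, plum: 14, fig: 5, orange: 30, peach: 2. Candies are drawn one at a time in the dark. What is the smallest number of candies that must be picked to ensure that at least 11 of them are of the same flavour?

By pigeonhole, put each drawn candy into a box by flavour. The largest draw with every box below 11 takes min(count, 10) from each flavour; flavours with fewer than 10 contribute all they have.
Σ min(cᵢ, 10) = 2 + 3 + 10 + 10 + 5 + 10 + 2 = 42.
Draw number 42 + 1 = 43 must push one box to 11.

43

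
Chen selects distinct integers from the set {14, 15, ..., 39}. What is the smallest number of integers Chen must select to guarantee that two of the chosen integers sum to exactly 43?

Two chosen integers sum to 43 exactly when both halves of some pair {x, 43−x} with 14 ≤ x ≤ 43−x ≤ 29 are chosen — 8 such pairs.
The remaining 10 elements (those with no distinct partner in range) can never complete a 43-sum, so the worst case takes all of them and one from each pair: 10 + 8 = 18.
By pigeonhole, the 19th integer has to be the second member of some pair, so 18 + 1 = 19.

19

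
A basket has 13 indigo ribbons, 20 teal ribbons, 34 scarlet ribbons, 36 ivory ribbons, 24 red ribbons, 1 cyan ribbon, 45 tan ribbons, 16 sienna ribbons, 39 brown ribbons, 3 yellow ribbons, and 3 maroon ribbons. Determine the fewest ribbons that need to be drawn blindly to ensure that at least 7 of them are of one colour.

56

An adversary could hand out at most 6 ribbons per colour (cyan, yellow, maroon run out sooner): 6 + 6 + 6 + 6 + 6 + 1 + 6 + 6 + 6 + 3 + 3 = 55 ribbons and still no colour has 7.
Pigeonhole: one more ribbon lands in a colour already at 6, so 56 draws are enough and 55 are not.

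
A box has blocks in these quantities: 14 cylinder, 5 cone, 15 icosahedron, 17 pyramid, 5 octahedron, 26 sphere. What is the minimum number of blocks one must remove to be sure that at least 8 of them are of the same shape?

39

An adversary could hand out at most 7 blocks per shape (cone, octahedron run out sooner): 7 + 5 + 7 + 7 + 5 + 7 = 38 blocks and still no shape has 8.
By pigeonhole, one more block lands in a shape already at 7, so 39 draws are enough and 38 are not.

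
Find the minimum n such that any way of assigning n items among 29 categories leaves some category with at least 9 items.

With 232 items one could put exactly 8 in each of the 29 categories, and no category would reach 9.
One more item must land in a category that already has 8, giving it 9.
So 29 × 8 + 1 = 233 items are required.

233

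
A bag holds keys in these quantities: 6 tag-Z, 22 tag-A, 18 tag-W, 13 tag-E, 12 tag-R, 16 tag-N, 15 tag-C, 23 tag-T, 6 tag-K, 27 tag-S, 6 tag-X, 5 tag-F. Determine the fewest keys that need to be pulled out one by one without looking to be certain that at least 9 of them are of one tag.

88

By pigeonhole, put each drawn key into a box by tag. The largest draw with every box below 9 takes min(count, 8) from each tag; tags with fewer than 8 contribute all they have.
Σ min(cᵢ, 8) = 6 + 8 + 8 + 8 + 8 + 8 + 8 + 8 + 6 + 8 + 6 + 5 = 87.
Draw number 87 + 1 = 88 must push one box to 9.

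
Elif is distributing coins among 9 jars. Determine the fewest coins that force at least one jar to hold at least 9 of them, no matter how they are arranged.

With 72 coins one could put exactly 8 in each of the 9 jars, and no jar would reach 9.
Pigeonhole: one more coin must land in a jar that already has 8, giving it 9.
So 9 × 8 + 1 = 73 coins are required.

73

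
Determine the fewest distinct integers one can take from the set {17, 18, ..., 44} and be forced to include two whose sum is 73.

Two chosen integers sum to 73 exactly when both halves of some pair {x, 73−x} with 29 ≤ x ≤ 73−x ≤ 44 are chosen — 8 such pairs.
The remaining 12 elements (those with no distinct partner in range) can never complete a 73-sum, so the worst case takes all of them and one from each pair: 12 + 8 = 20.
By pigeonhole, the 21st integer has to be the second member of some pair, so 20 + 1 = 21.

21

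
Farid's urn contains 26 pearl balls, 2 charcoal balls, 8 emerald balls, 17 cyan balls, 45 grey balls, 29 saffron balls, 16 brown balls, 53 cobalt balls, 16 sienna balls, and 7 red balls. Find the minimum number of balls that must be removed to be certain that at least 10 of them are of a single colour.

81

The 10 colours are the holes; the balls drawn are the pigeons.
To avoid 10 of any one colour, the worst case takes at most 9 of each colour, or every ball of a colour that has fewer than 9.
That gives 9 + 2 + 8 + 9 + 9 + 9 + 9 + 9 + 9 + 7 = 80 balls with no colour reaching 10.
The next ball forces some colour to 10, so 80 + 1 = 81.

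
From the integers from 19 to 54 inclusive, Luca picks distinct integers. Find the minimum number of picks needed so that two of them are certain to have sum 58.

Two chosen integers sum to 58 exactly when both halves of some pair {x, 58−x} with 19 ≤ x ≤ 58−x ≤ 39 are chosen — 10 such pairs.
The remaining 16 elements (those with no distinct partner in range) can never complete a 58-sum, so the worst case takes all of them and one from each pair: 16 + 10 = 26.
The 27th integer has to be the second member of some pair, so 26 + 1 = 27.

27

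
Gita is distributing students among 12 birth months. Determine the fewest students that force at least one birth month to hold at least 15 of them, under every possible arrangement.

169

With 168 students one could put exactly 14 in each of the 12 birth months, and no birth month would reach 15.
One more student must land in a birth month that already has 14, giving it 15.
So 12 × 14 + 1 = 169 students are required.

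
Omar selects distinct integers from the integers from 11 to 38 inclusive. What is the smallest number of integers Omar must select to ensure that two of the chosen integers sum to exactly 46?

Two chosen integers sum to 46 exactly when both halves of some pair {x, 46−x} with 11 ≤ x ≤ 46−x ≤ 35 are chosen — 12 such pairs.
The remaining 4 elements (those with no distinct partner in range) can never complete a 46-sum, so the worst case takes all of them and one from each pair: 4 + 12 = 16.
By the pigeonhole principle, the 17th integer has to be the second member of some pair, so 16 + 1 = 17.

17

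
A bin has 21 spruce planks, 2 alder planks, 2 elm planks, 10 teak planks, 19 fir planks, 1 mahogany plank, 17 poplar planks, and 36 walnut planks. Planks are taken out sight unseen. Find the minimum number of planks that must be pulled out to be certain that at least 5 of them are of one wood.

By the pigeonhole principle, put each drawn plank into a box by wood. The largest draw with every box below 5 takes min(count, 4) from each wood; woods with fewer than 4 contribute all they have.
Σ min(cᵢ, 4) = 4 + 2 + 2 + 4 + 4 + 1 + 4 + 4 = 25.
Draw number 25 + 1 = 26 must push one box to 5.

26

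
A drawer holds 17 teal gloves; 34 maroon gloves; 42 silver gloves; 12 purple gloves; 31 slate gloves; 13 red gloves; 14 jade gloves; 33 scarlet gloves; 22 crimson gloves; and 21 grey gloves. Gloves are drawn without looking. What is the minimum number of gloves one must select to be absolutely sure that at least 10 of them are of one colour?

An adversary could hand out at most 9 gloves per colour: 9 + 9 + 9 + 9 + 9 + 9 + 9 + 9 + 9 + 9 = 90 gloves and still no colour has 10.
One more glove lands in a colour already at 9, so 91 draws are enough and 90 are not.

91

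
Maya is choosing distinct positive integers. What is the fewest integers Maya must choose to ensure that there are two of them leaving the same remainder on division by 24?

By the pigeonhole principle, the 24 residue classes mod 24 are the pigeonholes.
With 24 integers one could put 1 in each residue class and have no class reach 2.
The 25th integer pushes some class to 2, so 24·1 + 1 = 25.

25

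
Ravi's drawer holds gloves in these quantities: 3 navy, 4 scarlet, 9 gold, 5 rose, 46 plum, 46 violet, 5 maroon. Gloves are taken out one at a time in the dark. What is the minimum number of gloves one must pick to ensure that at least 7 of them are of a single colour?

An adversary could hand out at most 6 gloves per colour (4 colours run out sooner): 3 + 4 + 6 + 5 + 6 + 6 + 5 = 35 gloves and still no colour has 7.
Pigeonhole: one more glove lands in a colour already at 6, so 36 draws are enough and 35 are not.

36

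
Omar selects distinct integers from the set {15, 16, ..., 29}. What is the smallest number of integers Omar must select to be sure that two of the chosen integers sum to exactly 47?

Two chosen integers sum to 47 exactly when both halves of some pair {x, 47−x} with 18 ≤ x ≤ 47−x ≤ 29 are chosen — 6 such pairs.
The remaining 3 elements (those with no distinct partner in range) can never complete a 47-sum, so the worst case takes all of them and one from each pair: 3 + 6 = 9.
The 10th integer has to be the second member of some pair, so 9 + 1 = 10.

10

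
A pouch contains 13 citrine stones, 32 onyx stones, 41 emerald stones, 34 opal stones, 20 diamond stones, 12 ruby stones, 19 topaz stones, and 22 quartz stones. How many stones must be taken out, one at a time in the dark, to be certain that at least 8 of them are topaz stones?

In the worst case for collecting topaz stones, every non-topaz stone comes out first.
There are 13 + 32 + 41 + 34 + 20 + 12 + 22 = 174 non-topaz stones altogether.
After those, each further stone must be topaz, so 174 + 8 = 182 draws guarantee 8 topaz stones.

182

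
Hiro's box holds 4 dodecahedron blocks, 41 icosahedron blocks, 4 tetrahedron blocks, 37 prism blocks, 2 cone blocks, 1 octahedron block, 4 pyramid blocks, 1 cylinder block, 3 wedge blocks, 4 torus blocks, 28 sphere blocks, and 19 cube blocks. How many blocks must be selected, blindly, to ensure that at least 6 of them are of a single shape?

An adversary could hand out at most 5 blocks per shape (8 shapes run out sooner): 4 + 5 + 4 + 5 + 2 + 1 + 4 + 1 + 3 + 4 + 5 + 5 = 43 blocks and still no shape has 6.
By the pigeonhole principle, one more block lands in a shape already at 5, so 44 draws are enough and 43 are not.

44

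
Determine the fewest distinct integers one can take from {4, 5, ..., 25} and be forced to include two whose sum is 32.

A set avoiding the sum 32 can contain at most one of each pair {x, 32−x}, plus the 4 elements whose complement lies outside the range or equal to its own complement.
The integers 4, …, 16 (13 of them) are such a set: any two sum to at least 4+5 = 9 and at most 15+16 = 31 < 32.
Any 14th integer completes one of the 9 pairs, so 14 choices force a sum of 32.

14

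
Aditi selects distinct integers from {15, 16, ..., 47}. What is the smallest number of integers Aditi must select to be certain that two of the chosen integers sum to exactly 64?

Two chosen integers sum to 64 exactly when both halves of some pair {x, 64−x} with 17 ≤ x ≤ 64−x ≤ 47 are chosen — 15 such pairs.
The remaining 3 elements (those with no distinct partner in range) can never complete a 64-sum, so the worst case takes all of them and one from each pair: 3 + 15 = 18.
By pigeonhole, the 19th integer has to be the second member of some pair, so 18 + 1 = 19.

19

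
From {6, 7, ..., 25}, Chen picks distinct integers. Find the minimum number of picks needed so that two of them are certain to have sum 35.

A set avoiding the sum 35 can contain at most one of each pair {x, 35−x}, plus the 4 elements whose complement lies outside the range.
The integers 6, …, 17 (12 of them) are such a set: any two sum to at least 6+7 = 13 and at most 16+17 = 33 < 35.
Any 13th integer completes one of the 8 pairs, so 13 choices force a sum of 35.

13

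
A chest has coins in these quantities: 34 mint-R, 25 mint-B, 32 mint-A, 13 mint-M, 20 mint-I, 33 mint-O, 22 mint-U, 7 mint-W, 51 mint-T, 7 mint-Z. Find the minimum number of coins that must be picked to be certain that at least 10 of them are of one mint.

87

The 10 mints are the holes; the coins drawn are the pigeons.
To avoid 10 of any one mint, the worst case takes at most 9 of each mint, or every coin of a mint that has fewer than 9.
That gives 9 + 9 + 9 + 9 + 9 + 9 + 9 + 7 + 9 + 7 = 86 coins with no mint reaching 10.
The next coin forces some mint to 10, so 86 + 1 = 87.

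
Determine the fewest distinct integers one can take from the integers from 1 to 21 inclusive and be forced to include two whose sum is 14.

A set avoiding the sum 14 can contain at most one of each pair {x, 14−x}, plus the 9 elements whose complement lies outside the range or equal to its own complement.
The integers 7, …, 21 (15 of them) are such a set: any two sum to at least 7+8 = 15 > 14.
By the pigeonhole principle, any 16th integer completes one of the 6 pairs, so 16 choices force a sum of 14.

16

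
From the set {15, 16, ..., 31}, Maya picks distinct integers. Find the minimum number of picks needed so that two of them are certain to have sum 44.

Two chosen integers sum to 44 exactly when both halves of some pair {x, 44−x} with 15 ≤ x ≤ 44−x ≤ 29 are chosen — 7 such pairs.
The remaining 3 elements (those with no distinct partner in range) can never complete a 44-sum, so the worst case takes all of them and one from each pair: 3 + 7 = 10.
The 11th integer has to be the second member of some pair, so 10 + 1 = 11.

11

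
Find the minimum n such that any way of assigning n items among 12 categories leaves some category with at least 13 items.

145

With 144 items one could put exactly 12 in each of the 12 categories, and no category would reach 13.
One more item must land in a category that already has 12, giving it 13.
So 12 × 12 + 1 = 145 items are required.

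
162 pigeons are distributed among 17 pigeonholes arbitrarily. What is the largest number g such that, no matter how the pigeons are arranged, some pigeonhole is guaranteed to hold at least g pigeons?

10

By pigeonhole, the 17 pigeonholes are the holes and the 162 pigeons are the pigeons.
If every pigeonhole held at most 9 pigeons, the total would be at most 17 × 9 = 153, which is less than 162.
So some pigeonhole holds at least ⌈162/17⌉ = 10 pigeons.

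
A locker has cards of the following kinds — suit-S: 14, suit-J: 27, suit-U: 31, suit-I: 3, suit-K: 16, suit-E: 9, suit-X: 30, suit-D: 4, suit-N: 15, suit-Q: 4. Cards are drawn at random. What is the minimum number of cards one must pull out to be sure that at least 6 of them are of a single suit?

An adversary could hand out at most 5 cards per suit (suit-I, suit-D, suit-Q run out sooner): 5 + 5 + 5 + 3 + 5 + 5 + 5 + 4 + 5 + 4 = 46 cards and still no suit has 6.
Pigeonhole: one more card lands in a suit already at 5, so 47 draws are enough and 46 are not.

47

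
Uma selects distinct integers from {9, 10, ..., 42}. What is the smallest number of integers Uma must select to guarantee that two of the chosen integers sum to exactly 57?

Two chosen integers sum to 57 exactly when both halves of some pair {x, 57−x} with 15 ≤ x ≤ 57−x ≤ 42 are chosen — 14 such pairs.
The remaining 6 elements (those with no distinct partner in range) can never complete a 57-sum, so the worst case takes all of them and one from each pair: 6 + 14 = 20.
By the pigeonhole principle, the 21st integer has to be the second member of some pair, so 20 + 1 = 21.

21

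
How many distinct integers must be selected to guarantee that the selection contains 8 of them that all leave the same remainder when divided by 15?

By pigeonhole, the 15 residue classes mod 15 are the pigeonholes.
With 105 integers one could put 7 in each residue class and have no class reach 8.
The 106th integer pushes some class to 8, so 15·7 + 1 = 106.

106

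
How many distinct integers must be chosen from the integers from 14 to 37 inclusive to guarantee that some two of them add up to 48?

15

Group the elements by complementary pair {x, 48−x}: {14,34}, {15,33}, {16,32}, …, giving 10 two-element pairs; the single value 24 (it cannot pair with itself since the integers are distinct); and 3 integers whose partner 48−x falls outside [14,37].
By the pigeonhole principle, treating each of those 14 groups as a pigeonhole, one can pick one integer per group — 14 integers — with no two summing to 48.
The 15th integer lands in an occupied pair, forcing a sum of 48.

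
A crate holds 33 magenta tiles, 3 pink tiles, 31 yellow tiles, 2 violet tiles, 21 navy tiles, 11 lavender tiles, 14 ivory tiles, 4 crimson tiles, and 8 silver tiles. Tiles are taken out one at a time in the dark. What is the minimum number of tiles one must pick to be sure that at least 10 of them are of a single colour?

63

Put each drawn tile into a box by colour. The largest draw with every box below 10 takes min(count, 9) from each colour; colours with fewer than 9 contribute all they have.
Σ min(cᵢ, 9) = 9 + 3 + 9 + 2 + 9 + 9 + 9 + 4 + 8 = 62.
Draw number 62 + 1 = 63 must push one box to 10.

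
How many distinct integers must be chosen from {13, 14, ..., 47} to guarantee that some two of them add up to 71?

Group the elements by complementary pair {x, 71−x}: {24,47}, {25,46}, {26,45}, …, giving 12 two-element pairs and 11 integers whose partner 71−x falls outside [13,47].
Treating each of those 23 groups as a pigeonhole, one can pick one integer per group — 23 integers — with no two summing to 71.
The 24th integer lands in an occupied pair, forcing a sum of 71.

24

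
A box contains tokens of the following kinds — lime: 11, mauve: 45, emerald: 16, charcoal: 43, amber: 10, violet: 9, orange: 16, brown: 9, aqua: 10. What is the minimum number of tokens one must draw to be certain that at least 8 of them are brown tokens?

168

In the worst case for collecting brown tokens, every non-brown token comes out first.
There are 11 + 45 + 16 + 43 + 10 + 9 + 16 + 10 = 160 non-brown tokens altogether.
After those, each further token must be brown, so 160 + 8 = 168 draws guarantee 8 brown tokens.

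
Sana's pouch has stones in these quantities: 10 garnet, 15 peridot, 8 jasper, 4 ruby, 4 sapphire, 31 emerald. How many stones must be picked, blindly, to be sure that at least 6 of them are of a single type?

29

An adversary could hand out at most 5 stones per type (ruby, sapphire run out sooner): 5 + 5 + 5 + 4 + 4 + 5 = 28 stones and still no type has 6.
By pigeonhole, one more stone lands in a type already at 5, so 29 draws are enough and 28 are not.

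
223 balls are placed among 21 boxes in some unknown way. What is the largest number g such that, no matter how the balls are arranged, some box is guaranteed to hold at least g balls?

11

The 21 boxes are the holes and the 223 balls are the pigeons.
If every box held at most 10 balls, the total would be at most 21 × 10 = 210, which is less than 223.
So some box holds at least ⌈223/21⌉ = 11 balls.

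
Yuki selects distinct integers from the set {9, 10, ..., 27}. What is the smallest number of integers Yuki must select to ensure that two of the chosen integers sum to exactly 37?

11

A set avoiding the sum 37 can contain at most one of each pair {x, 37−x}, plus the 1 element whose complement lies outside the range.
The integers 9, …, 18 (10 of them) are such a set: any two sum to at least 9+10 = 19 and at most 17+18 = 35 < 37.
By pigeonhole, any 11th integer completes one of the 9 pairs, so 11 choices force a sum of 37.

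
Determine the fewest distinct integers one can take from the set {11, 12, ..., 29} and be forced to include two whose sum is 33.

14

A set avoiding the sum 33 can contain at most one of each pair {x, 33−x}, plus the 7 elements whose complement lies outside the range.
The integers 17, …, 29 (13 of them) are such a set: any two sum to at least 17+18 = 35 > 33.
By pigeonhole, any 14th integer completes one of the 6 pairs, so 14 choices force a sum of 33.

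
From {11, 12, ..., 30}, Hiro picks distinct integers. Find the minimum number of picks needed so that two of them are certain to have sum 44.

Group the elements by complementary pair {x, 44−x}: {14,30}, {15,29}, {16,28}, …, giving 8 two-element pairs, the single value 22 (it cannot pair with itself since the integers are distinct), and 3 integers whose partner 44−x falls outside [11,30].
Treating each of those 12 groups as a pigeonhole, one can pick one integer per group — 12 integers — with no two summing to 44.
The 13th integer lands in an occupied pair, forcing a sum of 44.

13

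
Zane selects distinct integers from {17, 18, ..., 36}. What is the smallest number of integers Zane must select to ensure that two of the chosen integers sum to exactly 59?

Group the elements by complementary pair {x, 59−x}: {23,36}, {24,35}, {25,34}, …, giving 7 two-element pairs and 6 integers whose partner 59−x falls outside [17,36].
Treating each of those 13 groups as a pigeonhole, one can pick one integer per group — 13 integers — with no two summing to 59.
The 14th integer lands in an occupied pair, forcing a sum of 59.

14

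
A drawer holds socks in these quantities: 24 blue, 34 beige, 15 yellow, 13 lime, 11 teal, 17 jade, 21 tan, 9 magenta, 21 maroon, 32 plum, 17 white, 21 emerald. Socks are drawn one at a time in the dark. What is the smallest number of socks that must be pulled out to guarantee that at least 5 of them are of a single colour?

Put each drawn sock into a box by colour. The largest draw with every box below 5 takes min(count, 4) from each colour.
Σ min(cᵢ, 4) = 4 + 4 + 4 + 4 + 4 + 4 + 4 + 4 + 4 + 4 + 4 + 4 = 48.
Draw number 48 + 1 = 49 must push one box to 5.

49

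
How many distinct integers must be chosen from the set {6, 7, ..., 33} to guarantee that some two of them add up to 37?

A set avoiding the sum 37 can contain at most one of each pair {x, 37−x}, plus the 2 elements whose complement lies outside the range.
The integers 19, …, 33 (15 of them) are such a set: any two sum to at least 19+20 = 39 > 37.
Any 16th integer completes one of the 13 pairs, so 16 choices force a sum of 37.

16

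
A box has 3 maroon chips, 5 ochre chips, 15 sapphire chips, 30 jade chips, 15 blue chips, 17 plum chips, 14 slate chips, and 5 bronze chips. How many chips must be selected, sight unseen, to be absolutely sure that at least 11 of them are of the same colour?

An adversary could hand out at most 10 chips per colour (maroon, ochre, bronze run out sooner): 3 + 5 + 10 + 10 + 10 + 10 + 10 + 5 = 63 chips and still no colour has 11.
One more chip lands in a colour already at 10, so 64 draws are enough and 63 are not.

64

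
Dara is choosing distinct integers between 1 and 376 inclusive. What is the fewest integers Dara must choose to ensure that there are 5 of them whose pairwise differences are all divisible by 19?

77

Integers whose pairwise differences are multiples of 19 are exactly those sharing a remainder mod 19. By the pigeonhole principle, the 19 residue classes mod 19 are the pigeonholes.
With 76 integers one could put 4 in each residue class and have no class reach 5.
The 77th integer pushes some class to 5, so 19·4 + 1 = 77.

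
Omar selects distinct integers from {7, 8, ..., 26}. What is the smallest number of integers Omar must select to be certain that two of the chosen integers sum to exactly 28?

14

Two chosen integers sum to 28 exactly when both halves of some pair {x, 28−x} with 7 ≤ x ≤ 28−x ≤ 21 are chosen — 7 such pairs.
The remaining 6 elements (those with no distinct partner in range) can never complete a 28-sum, so the worst case takes all of them and one from each pair: 6 + 7 = 13.
By the pigeonhole principle, the 14th integer has to be the second member of some pair, so 13 + 1 = 14.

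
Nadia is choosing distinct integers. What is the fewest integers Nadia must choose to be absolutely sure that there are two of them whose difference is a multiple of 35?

36

Integers whose pairwise differences are multiples of 35 are exactly those sharing a remainder mod 35. The 35 residue classes mod 35 are the pigeonholes.
With 35 integers one could put 1 in each residue class and have no class reach 2.
The 36th integer pushes some class to 2, so 35·1 + 1 = 36.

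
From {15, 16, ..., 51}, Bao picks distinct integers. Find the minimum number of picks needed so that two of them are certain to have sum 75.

Group the elements by complementary pair {x, 75−x}: {24,51}, {25,50}, {26,49}, …, giving 14 two-element pairs and 9 integers whose partner 75−x falls outside [15,51].
Pigeonhole: treating each of those 23 groups as a pigeonhole, one can pick one integer per group — 23 integers — with no two summing to 75.
The 24th integer lands in an occupied pair, forcing a sum of 75.

24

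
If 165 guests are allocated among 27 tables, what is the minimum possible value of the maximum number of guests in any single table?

Pigeonhole: the 27 tables are the holes and the 165 guests are the pigeons.
If every table held at most 6 guests, the total would be at most 27 × 6 = 162, which is less than 165.
So some table holds at least ⌈165/27⌉ = 7 guests.

7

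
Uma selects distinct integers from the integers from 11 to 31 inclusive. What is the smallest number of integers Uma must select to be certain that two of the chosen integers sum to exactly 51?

16

Two chosen integers sum to 51 exactly when both halves of some pair {x, 51−x} with 20 ≤ x ≤ 51−x ≤ 31 are chosen — 6 such pairs.
The remaining 9 elements (those with no distinct partner in range) can never complete a 51-sum, so the worst case takes all of them and one from each pair: 9 + 6 = 15.
The 16th integer has to be the second member of some pair, so 15 + 1 = 16.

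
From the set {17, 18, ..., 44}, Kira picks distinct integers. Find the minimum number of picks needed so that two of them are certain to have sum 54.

Two chosen integers sum to 54 exactly when both halves of some pair {x, 54−x} with 17 ≤ x ≤ 54−x ≤ 37 are chosen — 10 such pairs.
The remaining 8 elements (those with no distinct partner in range) can never complete a 54-sum, so the worst case takes all of them and one from each pair: 8 + 10 = 18.
The 19th integer has to be the second member of some pair, so 18 + 1 = 19.

19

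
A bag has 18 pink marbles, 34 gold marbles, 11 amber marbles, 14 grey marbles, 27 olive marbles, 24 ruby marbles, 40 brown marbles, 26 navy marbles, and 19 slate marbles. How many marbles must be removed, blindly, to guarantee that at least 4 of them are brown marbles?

177

In the worst case for collecting brown marbles, every non-brown marble comes out first.
There are 18 + 34 + 11 + 14 + 27 + 24 + 26 + 19 = 173 non-brown marbles altogether.
After those, each further marble must be brown, so 173 + 4 = 177 draws guarantee 4 brown marbles.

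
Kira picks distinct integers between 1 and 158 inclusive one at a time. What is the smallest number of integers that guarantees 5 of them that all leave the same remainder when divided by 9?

The 9 residue classes mod 9 are the pigeonholes.
With 36 integers one could put 4 in each residue class and have no class reach 5.
The 37th integer pushes some class to 5, so 9·4 + 1 = 37.

37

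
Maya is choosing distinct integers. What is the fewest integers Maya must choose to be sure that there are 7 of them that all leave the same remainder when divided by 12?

The 12 residue classes mod 12 are the pigeonholes.
With 72 integers one could put 6 in each residue class and have no class reach 7.
The 73rd integer pushes some class to 7, so 12·6 + 1 = 73.

73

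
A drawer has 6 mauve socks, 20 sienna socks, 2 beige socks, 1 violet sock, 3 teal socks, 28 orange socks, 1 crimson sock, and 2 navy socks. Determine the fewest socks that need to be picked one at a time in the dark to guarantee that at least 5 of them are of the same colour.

22

Put each drawn sock into a box by colour. The largest draw with every box below 5 takes min(count, 4) from each colour; colours with fewer than 4 contribute all they have.
Σ min(cᵢ, 4) = 4 + 4 + 2 + 1 + 3 + 4 + 1 + 2 = 21.
Draw number 21 + 1 = 22 must push one box to 5.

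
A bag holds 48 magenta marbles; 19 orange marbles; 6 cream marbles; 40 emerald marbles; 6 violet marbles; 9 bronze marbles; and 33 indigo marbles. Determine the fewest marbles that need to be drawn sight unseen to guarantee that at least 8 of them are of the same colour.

Pigeonhole: the 7 colours are the holes; the marbles drawn are the pigeons.
To avoid 8 of any one colour, the worst case takes at most 7 of each colour, or every marble of a colour that has fewer than 7.
That gives 7 + 7 + 6 + 7 + 6 + 7 + 7 = 47 marbles with no colour reaching 8.
The next marble forces some colour to 8, so 47 + 1 = 48.

48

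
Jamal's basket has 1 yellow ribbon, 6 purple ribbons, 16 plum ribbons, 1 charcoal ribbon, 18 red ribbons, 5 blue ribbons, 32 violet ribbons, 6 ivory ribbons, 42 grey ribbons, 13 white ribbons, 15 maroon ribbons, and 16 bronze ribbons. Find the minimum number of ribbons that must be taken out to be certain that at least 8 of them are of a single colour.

An adversary could hand out at most 7 ribbons per colour (5 colours run out sooner): 1 + 6 + 7 + 1 + 7 + 5 + 7 + 6 + 7 + 7 + 7 + 7 = 68 ribbons and still no colour has 8.
By the pigeonhole principle, one more ribbon lands in a colour already at 7, so 69 draws are enough and 68 are not.

69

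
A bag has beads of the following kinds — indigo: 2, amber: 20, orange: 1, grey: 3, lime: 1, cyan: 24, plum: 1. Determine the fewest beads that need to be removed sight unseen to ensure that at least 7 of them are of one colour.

21

An adversary could hand out at most 6 beads per colour (5 colours run out sooner): 2 + 6 + 1 + 3 + 1 + 6 + 1 = 20 beads and still no colour has 7.
Pigeonhole: one more bead lands in a colour already at 6, so 21 draws are enough and 20 are not.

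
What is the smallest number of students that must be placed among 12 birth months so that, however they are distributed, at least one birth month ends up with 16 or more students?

181

With 180 students one could put exactly 15 in each of the 12 birth months, and no birth month would reach 16.
Pigeonhole: one more student must land in a birth month that already has 15, giving it 16.
So 12 × 15 + 1 = 181 students are required.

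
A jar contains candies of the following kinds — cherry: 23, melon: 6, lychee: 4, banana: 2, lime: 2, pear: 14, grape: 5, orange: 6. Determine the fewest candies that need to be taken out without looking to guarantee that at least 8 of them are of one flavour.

An adversary could hand out at most 7 candies per flavour (6 flavours run out sooner): 7 + 6 + 4 + 2 + 2 + 7 + 5 + 6 = 39 candies and still no flavour has 8.
By pigeonhole, one more candy lands in a flavour already at 7, so 40 draws are enough and 39 are not.

40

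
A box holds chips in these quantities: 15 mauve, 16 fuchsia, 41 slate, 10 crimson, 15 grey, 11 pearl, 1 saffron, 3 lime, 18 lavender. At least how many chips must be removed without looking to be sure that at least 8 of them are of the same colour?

54

The 9 colours are the holes; the chips drawn are the pigeons.
To avoid 8 of any one colour, the worst case takes at most 7 of each colour, or every chip of a colour that has fewer than 7.
That gives 7 + 7 + 7 + 7 + 7 + 7 + 1 + 3 + 7 = 53 chips with no colour reaching 8.
The next chip forces some colour to 8, so 53 + 1 = 54.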